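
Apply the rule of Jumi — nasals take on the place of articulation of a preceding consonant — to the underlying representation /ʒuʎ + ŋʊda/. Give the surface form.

/ŋ/ is a voiced velar nasal. The preceding trigger /ʎ/ is palatal, so /ŋ/ must become palatal as well.
Changing only its place to palatal gives [ɲ] — the voiced palatal nasal.

[ʒuʎɲʊda]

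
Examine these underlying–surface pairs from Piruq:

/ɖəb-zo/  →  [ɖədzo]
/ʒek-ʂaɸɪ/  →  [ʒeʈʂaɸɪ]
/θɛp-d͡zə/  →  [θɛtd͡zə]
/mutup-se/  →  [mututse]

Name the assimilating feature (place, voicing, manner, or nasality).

The segment that alternates is /b/, which surfaces as [d] when adjacent to /z/.
The change bilabial → alveolar matches the place of the following /z/, identifying this as place assimilation.
Checking the remaining alternations: /k/ → [ʈ] before /ʂ/ (velar → retroflex, matching retroflex); /p/ → [t] before /d͡z/ (bilabial → alveolar, matching alveolar); /p/ → [t] before /s/ (bilabial → alveolar, matching alveolar) — only place changes, and always toward the following segment.

place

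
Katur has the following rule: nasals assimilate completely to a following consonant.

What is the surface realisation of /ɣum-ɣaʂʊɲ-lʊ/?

[ɣuɣɣaʂʊllʊ]

/m/ is the segment targeted by the rule; it sits immediately before /ɣ/, so it assimilates completely and surfaces as [ɣ].
The same rule applies at the second boundary: /ɲ/ → [l] next to /l/.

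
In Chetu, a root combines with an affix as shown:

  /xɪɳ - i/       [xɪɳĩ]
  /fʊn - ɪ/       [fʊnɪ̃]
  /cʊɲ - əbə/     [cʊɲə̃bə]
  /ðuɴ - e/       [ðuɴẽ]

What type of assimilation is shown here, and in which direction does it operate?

The vowel /i/ surfaces as nasalised [ĩ] next to the preceding nasal /ɳ/ — it has acquired the [+nasal] feature of its neighbour.
The other forms show the same pattern: /ɪ/ → [ɪ̃] after /n/; /ə/ → [ə̃] after /ɲ/; /e/ → [ẽ] after /ɴ/ — each time a vowel is nasalised next to a preceding nasal.
Because the conditioning nasal is to the left of the vowel that changes, the process is progressive (perseverative).

progressive nasality assimilation (vowel nasalisation)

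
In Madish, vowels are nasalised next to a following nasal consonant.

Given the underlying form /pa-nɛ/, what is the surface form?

[pãnɛ]

/a/ sits next to the nasal /n/ and is therefore nasalised to [ã].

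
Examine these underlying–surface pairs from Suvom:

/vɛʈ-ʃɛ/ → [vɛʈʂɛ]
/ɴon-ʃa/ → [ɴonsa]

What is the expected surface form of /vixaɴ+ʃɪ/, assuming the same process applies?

[vixaɴχɪ]

The data show progressive place assimilation: /ʃ/ → [ʂ] after /ʈ/; /ʃ/ → [s] after /n/. In each pair only place changes, matching the preceding consonant, while manner and voice stay constant.
/ʃ/ is a voiceless postalveolar fricative. The preceding trigger /ɴ/ is uvular, so /ʃ/ must become uvular as well.
A voiceless uvular fricative is [χ], so the surface segment is [χ].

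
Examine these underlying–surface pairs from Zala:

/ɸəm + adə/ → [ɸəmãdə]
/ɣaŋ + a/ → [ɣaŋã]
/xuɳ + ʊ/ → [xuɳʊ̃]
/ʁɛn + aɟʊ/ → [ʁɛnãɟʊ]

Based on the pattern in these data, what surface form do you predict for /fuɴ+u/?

The data show progressive nasality assimilation (vowel nasalisation): /a/ → [ã] after /m/; /a/ → [ã] after /ŋ/; /ʊ/ → [ʊ̃] after /ɳ/; /a/ → [ã] after /n/ — a vowel is nasalised by an immediately preceding nasal consonant.
/u/ sits next to the nasal /ɴ/ and is therefore nasalised to [ũ].

[fuɴũ]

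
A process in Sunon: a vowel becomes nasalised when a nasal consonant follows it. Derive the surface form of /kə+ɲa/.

[kə̃ɲa]

/ə/ sits next to the nasal /ɲ/ and is therefore nasalised to [ə̃].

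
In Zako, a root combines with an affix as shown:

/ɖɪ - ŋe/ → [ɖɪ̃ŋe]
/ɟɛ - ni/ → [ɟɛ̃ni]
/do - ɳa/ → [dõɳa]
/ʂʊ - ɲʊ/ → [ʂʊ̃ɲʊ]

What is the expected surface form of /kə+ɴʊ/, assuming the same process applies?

The data show regressive nasality assimilation (vowel nasalisation): /ɪ/ → [ɪ̃] before /ŋ/; /ɛ/ → [ɛ̃] before /n/; /o/ → [õ] before /ɳ/; /ʊ/ → [ʊ̃] before /ɲ/ — a vowel is nasalised by an immediately following nasal consonant.
The vowel /ə/ is adjacent to the following nasal /ɴ/, so it acquires [+nasal] and surfaces as [ə̃].

[kə̃ɴʊ]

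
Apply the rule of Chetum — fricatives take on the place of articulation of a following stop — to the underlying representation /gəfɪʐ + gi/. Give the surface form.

/ʐ/ is a voiced retroflex fricative. The following trigger /g/ is velar, so /ʐ/ must become velar as well.
A voiced velar fricative is [ɣ], so the surface segment is [ɣ].

[gəfɪɣgi]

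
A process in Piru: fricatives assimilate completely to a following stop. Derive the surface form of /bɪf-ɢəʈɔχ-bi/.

/f/ is the segment targeted by the rule; it sits immediately before /ɢ/, so it assimilates completely and surfaces as [ɢ].
At the second juncture, /χ/ likewise becomes [b] adjacent to /b/.

[bɪɢɢəʈɔbbi]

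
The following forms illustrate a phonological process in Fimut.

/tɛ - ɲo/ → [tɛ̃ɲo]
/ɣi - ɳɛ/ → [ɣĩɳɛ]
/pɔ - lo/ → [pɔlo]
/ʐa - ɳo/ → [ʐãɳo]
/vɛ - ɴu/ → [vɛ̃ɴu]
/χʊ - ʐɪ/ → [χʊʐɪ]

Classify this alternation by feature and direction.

regressive nasality assimilation (vowel nasalisation)

The vowel /ɛ/ surfaces as nasalised [ɛ̃] next to the following nasal /ɲ/ — it has acquired the [+nasal] feature of its neighbour.
Likewise in the remaining data: /i/ → [ĩ] before /ɳ/; /a/ → [ã] before /ɳ/; /ɛ/ → [ɛ̃] before /ɴ/ — each time a vowel is nasalised next to a following nasal.
No change occurs in [pɔlo], [χʊʐɪ] because the vowel at the boundary is adjacent to an oral consonant, not a nasal (/ɔ/ next to /l/; /ʊ/ next to /ʐ/).
Because the conditioning nasal is to the right of the vowel that changes, the process is regressive (anticipatory).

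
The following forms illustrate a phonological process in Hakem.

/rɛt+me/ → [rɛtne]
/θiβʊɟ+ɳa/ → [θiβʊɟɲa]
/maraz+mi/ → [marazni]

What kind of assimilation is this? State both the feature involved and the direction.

progressive place assimilation

Comparing underlying and surface forms, /m/ → [n] is the alternation; the neighbouring /t/ is constant.
/m/ is bilabial while /t/ is alveolar; the output [n] is alveolar, matching the trigger — so the feature that spreads is place.
Manner and voice are unchanged, so the assimilation is partial, not total.
The other alternating forms pattern the same way: /ɳ/ → [ɲ] after /ɟ/ (retroflex → palatal, matching palatal); /m/ → [n] after /z/ (bilabial → alveolar, matching alveolar) — only place changes, and always toward the preceding segment.
Since the segment that changes follows the conditioning segment, the assimilation is progressive.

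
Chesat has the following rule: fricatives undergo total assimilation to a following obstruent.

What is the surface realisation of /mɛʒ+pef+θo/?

/ʒ/ is the segment targeted by the rule; it sits immediately before /p/, so it assimilates completely and surfaces as [p].
The same rule applies at the second boundary: /f/ → [θ] next to /θ/.

[mɛppeθθo]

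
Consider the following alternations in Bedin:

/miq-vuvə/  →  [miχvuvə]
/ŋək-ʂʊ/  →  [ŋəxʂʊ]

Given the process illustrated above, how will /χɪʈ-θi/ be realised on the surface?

The data show regressive manner assimilation: /q/ → [χ] before /v/; /k/ → [x] before /ʂ/. In each pair only manner changes, matching the following consonant, while place and voice stay constant.
The rule targets /ʈ/ (voiceless retroflex stop), which sits before the trigger /θ/ (fricative).
Changing only its manner to fricative gives [ʂ] — the voiceless retroflex fricative.

[χɪʂθi]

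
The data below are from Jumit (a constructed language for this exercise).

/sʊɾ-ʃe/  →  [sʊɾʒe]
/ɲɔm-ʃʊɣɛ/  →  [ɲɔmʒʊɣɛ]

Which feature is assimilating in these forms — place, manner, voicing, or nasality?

voicing

Underlying /ʃ/ is realised as [ʒ] next to /ɾ/; /ɾ/ itself does not change.
The change voiceless → voiced matches the voicing of the preceding /ɾ/, identifying this as voicing assimilation.
The other alternating form patterns the same way: /ʃ/ → [ʒ] after /m/ (voiceless → voiced, matching voiced) — only voicing changes, and always toward the preceding segment.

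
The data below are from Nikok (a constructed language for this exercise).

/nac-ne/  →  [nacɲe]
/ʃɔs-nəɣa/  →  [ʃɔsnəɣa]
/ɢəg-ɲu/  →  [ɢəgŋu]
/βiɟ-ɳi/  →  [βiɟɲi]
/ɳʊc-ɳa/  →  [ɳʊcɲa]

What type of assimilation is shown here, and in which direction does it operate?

progressive place assimilation

The segment that alternates is /n/, which surfaces as [ɲ] when adjacent to /c/.
The change alveolar → palatal matches the place of the preceding /c/, identifying this as place assimilation.
Manner and voice are unchanged, so the assimilation is partial, not total.
Checking the remaining alternations: /ɲ/ → [ŋ] after /g/ (palatal → velar, matching velar); /ɳ/ → [ɲ] after /ɟ/ (retroflex → palatal, matching palatal); /ɳ/ → [ɲ] after /c/ (retroflex → palatal, matching palatal) — only place changes, and always toward the preceding segment.
No alternation appears in [ʃɔsnəɣa]: there the adjacent consonants already agree in place (/n/ and /s/ are both alveolar), so this form is consistent with the same rule.
The trigger is the preceding segment, so the direction is progressive (perseverative).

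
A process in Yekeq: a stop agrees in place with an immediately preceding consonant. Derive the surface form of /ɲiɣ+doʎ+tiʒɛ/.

[ɲiɣgoʎciʒɛ]

The rule targets /d/ (voiced alveolar stop), which sits after the trigger /ɣ/ (velar).
Changing only its place to velar gives [g] — the voiced velar stop.
At the second juncture, /t/ likewise becomes [c] adjacent to /ʎ/.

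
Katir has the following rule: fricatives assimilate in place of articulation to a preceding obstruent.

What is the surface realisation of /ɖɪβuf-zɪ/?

[ɖɪβufvɪ]

/z/ is a voiced alveolar fricative. The preceding trigger /f/ is labiodental, so /z/ must become labiodental as well.
Changing only its place to labiodental gives [v] — the voiced labiodental fricative.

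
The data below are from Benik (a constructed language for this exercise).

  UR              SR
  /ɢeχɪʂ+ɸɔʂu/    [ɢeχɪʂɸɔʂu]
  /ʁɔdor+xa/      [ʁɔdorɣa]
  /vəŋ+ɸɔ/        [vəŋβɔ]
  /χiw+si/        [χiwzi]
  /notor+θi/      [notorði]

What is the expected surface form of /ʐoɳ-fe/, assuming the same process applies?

The data show progressive voicing assimilation: /x/ → [ɣ] after /r/; /ɸ/ → [β] after /ŋ/; /s/ → [z] after /w/; /θ/ → [ð] after /r/. In each pair only voicing changes, matching the preceding consonant, while place and manner stay constant.
Nothing changes in [ɢeχɪʂɸɔʂu]: there the adjacent consonants already agree in voicing (/ɸ/ and /ʂ/ are both voiceless), so this form is consistent with the same rule.
The rule targets /f/ (voiceless labiodental fricative), which sits after the trigger /ɳ/ (voiced).
The voiced labiodental fricative is [v], so /f/ → [v].

[ʐoɳve]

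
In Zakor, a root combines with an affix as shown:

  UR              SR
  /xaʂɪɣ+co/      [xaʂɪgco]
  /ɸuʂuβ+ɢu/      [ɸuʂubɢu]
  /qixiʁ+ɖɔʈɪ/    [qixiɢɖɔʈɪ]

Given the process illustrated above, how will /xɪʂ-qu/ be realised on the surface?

[xɪʈqu]

The data show regressive manner assimilation: /ɣ/ → [g] before /c/; /β/ → [b] before /ɢ/; /ʁ/ → [ɢ] before /ɖ/. In each pair only manner changes, matching the following consonant, while place and voice stay constant.
The rule targets /ʂ/ (voiceless retroflex fricative), which sits before the trigger /q/ (stop).
A voiceless retroflex stop is [ʈ], so the surface segment is [ʈ].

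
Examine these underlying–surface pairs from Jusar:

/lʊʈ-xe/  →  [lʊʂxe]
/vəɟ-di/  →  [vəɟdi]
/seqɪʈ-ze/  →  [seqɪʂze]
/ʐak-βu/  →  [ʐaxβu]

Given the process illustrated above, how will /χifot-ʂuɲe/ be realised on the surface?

The data show regressive manner assimilation: /ʈ/ → [ʂ] before /x/; /ʈ/ → [ʂ] before /z/; /k/ → [x] before /β/. In each pair only manner changes, matching the following consonant, while place and voice stay constant.
Nothing changes in [vəɟdi]: there the adjacent consonants already agree in manner (/ɟ/ and /d/ are both stops), so this form is consistent with the same rule.
The rule targets /t/ (voiceless alveolar stop), which sits before the trigger /ʂ/ (fricative).
The voiceless alveolar fricative is [s], so /t/ → [s].

[χifosʂuɲe]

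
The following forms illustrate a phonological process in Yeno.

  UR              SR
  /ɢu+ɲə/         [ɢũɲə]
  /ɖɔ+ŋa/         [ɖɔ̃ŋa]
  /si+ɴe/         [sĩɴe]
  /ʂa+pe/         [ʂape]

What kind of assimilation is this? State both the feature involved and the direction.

The vowel /u/ surfaces as nasalised [ũ] next to the following nasal /ɲ/ — it has acquired the [+nasal] feature of its neighbour.
Likewise in the remaining data: /ɔ/ → [ɔ̃] before /ŋ/; /i/ → [ĩ] before /ɴ/ — each time a vowel is nasalised next to a following nasal.
No change occurs in [ʂape] because the vowel at the boundary is adjacent to an oral consonant, not a nasal (/a/ next to /p/).
Because the conditioning nasal is to the right of the vowel that changes, the process is regressive (anticipatory).

regressive nasality assimilation (vowel nasalisation)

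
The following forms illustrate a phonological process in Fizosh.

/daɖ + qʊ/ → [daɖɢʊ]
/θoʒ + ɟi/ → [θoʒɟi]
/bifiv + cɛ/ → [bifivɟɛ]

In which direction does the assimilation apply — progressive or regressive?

The segment that alternates is /q/, which surfaces as [ɢ] when adjacent to /ɖ/.
The change voiceless → voiced matches the voicing of the preceding /ɖ/, identifying this as voicing assimilation.
Checking the remaining alternation: /c/ → [ɟ] after /v/ (voiceless → voiced, matching voiced) — only voicing changes, and always toward the preceding segment.
Nothing changes in [θoʒɟi]: there the adjacent consonants already agree in voicing (/ɟ/ and /ʒ/ are both voiced), so this form is consistent with the same rule.
Since the segment that changes follows the conditioning segment, the assimilation is progressive.

progressive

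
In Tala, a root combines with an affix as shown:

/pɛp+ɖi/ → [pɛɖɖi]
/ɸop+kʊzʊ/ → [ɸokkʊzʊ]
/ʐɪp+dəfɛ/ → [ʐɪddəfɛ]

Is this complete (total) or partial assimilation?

total assimilation

Comparing underlying and surface forms, /p/ → [ɖ] is the alternation; the neighbouring /ɖ/ is constant.
The output [ɖ] is identical to the trigger /ɖ/ — every feature (place, manner, voicing) has been copied — so this is total assimilation.
The other forms behave the same way: /p/ → [k] before /k/; /p/ → [d] before /d/ — in each case the output is a copy of the following consonant.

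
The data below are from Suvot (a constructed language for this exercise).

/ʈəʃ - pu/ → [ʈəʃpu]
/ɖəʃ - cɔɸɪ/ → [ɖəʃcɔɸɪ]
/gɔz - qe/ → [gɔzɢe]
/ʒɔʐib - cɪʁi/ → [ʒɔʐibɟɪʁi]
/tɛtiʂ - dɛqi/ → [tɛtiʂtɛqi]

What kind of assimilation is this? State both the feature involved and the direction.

Comparing underlying and surface forms, /q/ → [ɢ] is the alternation; the neighbouring /z/ is constant.
/q/ is voiceless while /z/ is voiced; the output [ɢ] is voiced, matching the trigger — so the feature that spreads is voicing.
Place and manner are unchanged, so the assimilation is partial, not total.
Checking the remaining alternations: /c/ → [ɟ] after /b/ (voiceless → voiced, matching voiced); /d/ → [t] after /ʂ/ (voiced → voiceless, matching voiceless) — only voicing changes, and always toward the preceding segment.
No alternation appears in [ʈəʃpu], [ɖəʃcɔɸɪ]: there the adjacent consonants already agree in voicing (/p/ and /ʃ/ are both voiceless; /c/ and /ʃ/ are both voiceless), so these forms are consistent with the same rule.
Since the segment that changes follows the conditioning segment, the assimilation is progressive.

progressive voicing assimilation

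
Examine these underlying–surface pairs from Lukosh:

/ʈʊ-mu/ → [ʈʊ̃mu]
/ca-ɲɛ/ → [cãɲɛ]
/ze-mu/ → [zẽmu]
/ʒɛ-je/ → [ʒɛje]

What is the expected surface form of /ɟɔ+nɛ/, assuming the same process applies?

The data show regressive nasality assimilation (vowel nasalisation): /ʊ/ → [ʊ̃] before /m/; /a/ → [ã] before /ɲ/; /e/ → [ẽ] before /m/ — a vowel is nasalised by an immediately following nasal consonant.
No change occurs in [ʒɛje] because the vowel at the boundary is adjacent to an oral consonant, not a nasal (/ɛ/ next to /j/).
/ɔ/ sits next to the nasal /n/ and is therefore nasalised to [ɔ̃].

[ɟɔ̃nɛ]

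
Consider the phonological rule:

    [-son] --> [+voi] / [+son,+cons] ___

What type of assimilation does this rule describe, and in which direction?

The structural change is [+voi], and the conditioning segment [+son,+cons] (a sonorant consonant) is itself voiced, so the target comes to share the voicing of its neighbour — voicing assimilation.
Since the environment is written before the underscore, the trigger precedes the target; the direction is progressive.

progressive voicing assimilation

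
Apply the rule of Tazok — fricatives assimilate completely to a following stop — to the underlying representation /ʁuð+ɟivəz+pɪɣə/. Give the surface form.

/ð/ is the segment targeted by the rule; it sits immediately before /ɟ/, so it assimilates completely and surfaces as [ɟ].
At the second juncture, /z/ likewise becomes [p] adjacent to /p/.

[ʁuɟɟivəppɪɣə]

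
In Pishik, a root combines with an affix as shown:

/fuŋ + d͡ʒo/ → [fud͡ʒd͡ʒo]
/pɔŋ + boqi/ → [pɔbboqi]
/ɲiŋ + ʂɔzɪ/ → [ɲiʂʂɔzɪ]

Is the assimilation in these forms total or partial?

Underlying /ŋ/ is realised as [d͡ʒ] next to /d͡ʒ/; /d͡ʒ/ itself does not change.
The output [d͡ʒ] is identical to the trigger /d͡ʒ/ — every feature (place, manner, voicing) has been copied — so this is total assimilation.
The remaining alternations confirm this: /ŋ/ → [b] before /b/; /ŋ/ → [ʂ] before /ʂ/ — in each case the output is a copy of the following consonant.

total assimilation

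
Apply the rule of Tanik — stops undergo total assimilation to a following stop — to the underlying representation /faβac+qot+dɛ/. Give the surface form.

/c/ is the segment targeted by the rule; it sits immediately before /q/, so it assimilates completely and surfaces as [q].
The same rule applies at the second boundary: /t/ → [d] next to /d/.

[faβaqqoddɛ]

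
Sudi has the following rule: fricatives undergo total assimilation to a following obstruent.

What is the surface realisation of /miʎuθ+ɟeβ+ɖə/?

/θ/ is the segment targeted by the rule; it sits immediately before /ɟ/, so it assimilates completely and surfaces as [ɟ].
At the second juncture, /β/ likewise becomes [ɖ] adjacent to /ɖ/.

[miʎuɟɟeɖɖə]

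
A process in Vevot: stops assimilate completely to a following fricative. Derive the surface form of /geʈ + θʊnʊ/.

/ʈ/ is the segment targeted by the rule; it sits immediately before /θ/, so it assimilates completely and surfaces as [θ].

[geθθʊnʊ]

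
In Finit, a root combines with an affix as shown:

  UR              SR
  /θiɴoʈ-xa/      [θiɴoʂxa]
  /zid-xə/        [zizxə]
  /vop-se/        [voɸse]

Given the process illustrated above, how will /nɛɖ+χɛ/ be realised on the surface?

The data show regressive manner assimilation: /ʈ/ → [ʂ] before /x/; /d/ → [z] before /x/; /p/ → [ɸ] before /s/. In each pair only manner changes, matching the following consonant, while place and voice stay constant.
The rule targets /ɖ/ (voiced retroflex stop), which sits before the trigger /χ/ (fricative).
Changing only its manner to fricative gives [ʐ] — the voiced retroflex fricative.

[nɛʐχɛ]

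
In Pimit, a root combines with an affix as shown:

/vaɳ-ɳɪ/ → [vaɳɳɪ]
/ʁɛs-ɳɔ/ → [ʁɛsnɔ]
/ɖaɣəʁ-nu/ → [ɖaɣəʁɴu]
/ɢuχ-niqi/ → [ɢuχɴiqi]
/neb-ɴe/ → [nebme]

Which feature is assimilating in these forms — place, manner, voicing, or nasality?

place

Comparing underlying and surface forms, /ɳ/ → [n] is the alternation; the neighbouring /s/ is constant.
/ɳ/ is retroflex while /s/ is alveolar; the output [n] is alveolar, matching the trigger — so the feature that spreads is place.
The other alternating forms pattern the same way: /n/ → [ɴ] after /ʁ/ (alveolar → uvular, matching uvular); /n/ → [ɴ] after /χ/ (alveolar → uvular, matching uvular); /ɴ/ → [m] after /b/ (uvular → bilabial, matching bilabial) — only place changes, and always toward the preceding segment.
Nothing changes in [vaɳɳɪ]: there the adjacent consonants already agree in place (/ɳ/ and /ɳ/ are both retroflex), so this form is consistent with the same rule.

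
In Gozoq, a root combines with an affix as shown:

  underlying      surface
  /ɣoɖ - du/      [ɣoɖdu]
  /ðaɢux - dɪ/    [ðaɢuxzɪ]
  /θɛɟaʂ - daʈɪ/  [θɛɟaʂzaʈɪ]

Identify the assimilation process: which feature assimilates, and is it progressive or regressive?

progressive manner assimilation

Comparing underlying and surface forms, /d/ → [z] is the alternation; the neighbouring /x/ is constant.
The change stop → fricative matches the manner of the preceding /x/, identifying this as manner assimilation.
Place and voice are unchanged, so the assimilation is partial, not total.
Checking the remaining alternation: /d/ → [z] after /ʂ/ (stop → fricative, matching a fricative) — only manner changes, and always toward the preceding segment.
Nothing changes in [ɣoɖdu]: there the adjacent consonants already agree in manner (/d/ and /ɖ/ are both stops), so this form is consistent with the same rule.
Since the segment that changes follows the conditioning segment, the assimilation is progressive.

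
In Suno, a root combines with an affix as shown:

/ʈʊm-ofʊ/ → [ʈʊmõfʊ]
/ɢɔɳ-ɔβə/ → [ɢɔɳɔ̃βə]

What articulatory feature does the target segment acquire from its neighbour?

The vowel /o/ surfaces as nasalised [õ] next to the preceding nasal /m/ — it has acquired the [+nasal] feature of its neighbour.
Likewise in the remaining data: /ɔ/ → [ɔ̃] after /ɳ/ — each time a vowel is nasalised next to a preceding nasal.

nasality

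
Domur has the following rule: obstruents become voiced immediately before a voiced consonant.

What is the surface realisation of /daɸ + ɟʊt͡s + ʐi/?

[daβɟʊd͡zʐi]

/ɸ/ is a voiceless bilabial fricative. The following trigger /ɟ/ is voiced, so /ɸ/ must become voiced as well.
The voiced bilabial fricative is [β], so /ɸ/ → [β].
The same rule applies at the second boundary: /t͡s/ → [d͡z] next to /ʐ/.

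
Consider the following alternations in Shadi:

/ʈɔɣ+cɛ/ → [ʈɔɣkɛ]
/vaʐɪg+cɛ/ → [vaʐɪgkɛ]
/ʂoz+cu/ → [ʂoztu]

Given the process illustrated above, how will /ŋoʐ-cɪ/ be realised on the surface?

[ŋoʐʈɪ]

The data show progressive place assimilation: /c/ → [k] after /ɣ/; /c/ → [k] after /g/; /c/ → [t] after /z/. In each pair only place changes, matching the preceding consonant, while manner and voice stay constant.
The rule targets /c/ (voiceless palatal stop), which sits after the trigger /ʐ/ (retroflex).
A voiceless retroflex stop is [ʈ], so the surface segment is [ʈ].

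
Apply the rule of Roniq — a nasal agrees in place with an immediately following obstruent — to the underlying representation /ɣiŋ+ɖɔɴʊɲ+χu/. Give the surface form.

[ɣiɳɖɔɴʊɴχu]

The rule targets /ŋ/ (voiced velar nasal), which sits before the trigger /ɖ/ (retroflex).
Changing only its place to retroflex gives [ɳ] — the voiced retroflex nasal.
At the second juncture, /ɲ/ likewise becomes [ɴ] adjacent to /χ/.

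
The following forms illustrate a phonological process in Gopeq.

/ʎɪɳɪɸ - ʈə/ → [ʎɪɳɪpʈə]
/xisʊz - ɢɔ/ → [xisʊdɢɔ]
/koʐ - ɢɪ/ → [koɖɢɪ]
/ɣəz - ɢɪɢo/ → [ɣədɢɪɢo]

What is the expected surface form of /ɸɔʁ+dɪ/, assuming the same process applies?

The data show regressive manner assimilation: /ɸ/ → [p] before /ʈ/; /z/ → [d] before /ɢ/; /ʐ/ → [ɖ] before /ɢ/. In each pair only manner changes, matching the following consonant, while place and voice stay constant.
The rule targets /ʁ/ (voiced uvular fricative), which sits before the trigger /d/ (stop).
Changing only its manner to stop gives [ɢ] — the voiced uvular stop.

[ɸɔɢdɪ]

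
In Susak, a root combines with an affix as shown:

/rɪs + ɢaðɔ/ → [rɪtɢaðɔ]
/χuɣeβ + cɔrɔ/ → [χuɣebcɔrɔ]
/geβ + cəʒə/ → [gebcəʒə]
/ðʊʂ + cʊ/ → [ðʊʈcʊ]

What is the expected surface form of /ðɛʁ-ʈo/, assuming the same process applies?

[ðɛɢʈo]

The data show regressive manner assimilation: /s/ → [t] before /ɢ/; /β/ → [b] before /c/; /ʂ/ → [ʈ] before /c/. In each pair only manner changes, matching the following consonant, while place and voice stay constant.
The rule targets /ʁ/ (voiced uvular fricative), which sits before the trigger /ʈ/ (stop).
The voiced uvular stop is [ɢ], so /ʁ/ → [ɢ].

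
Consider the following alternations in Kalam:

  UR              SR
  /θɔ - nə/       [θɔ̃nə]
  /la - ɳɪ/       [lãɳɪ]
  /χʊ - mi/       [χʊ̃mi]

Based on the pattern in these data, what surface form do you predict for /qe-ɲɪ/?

[qẽɲɪ]

The data show regressive nasality assimilation (vowel nasalisation): /ɔ/ → [ɔ̃] before /n/; /a/ → [ã] before /ɳ/; /ʊ/ → [ʊ̃] before /m/ — a vowel is nasalised by an immediately following nasal consonant.
/e/ sits next to the nasal /ɲ/ and is therefore nasalised to [ẽ].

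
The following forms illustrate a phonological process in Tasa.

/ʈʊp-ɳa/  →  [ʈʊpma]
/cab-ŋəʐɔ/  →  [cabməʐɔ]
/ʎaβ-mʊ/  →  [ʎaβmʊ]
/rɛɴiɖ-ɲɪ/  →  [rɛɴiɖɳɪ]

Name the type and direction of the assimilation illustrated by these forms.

progressive place assimilation

Comparing underlying and surface forms, /ɳ/ → [m] is the alternation; the neighbouring /p/ is constant.
/ɳ/ is retroflex while /p/ is bilabial; the output [m] is bilabial, matching the trigger — so the feature that spreads is place.
Manner and voice are unchanged, so the assimilation is partial, not total.
The other alternating forms pattern the same way: /ŋ/ → [m] after /b/ (velar → bilabial, matching bilabial); /ɲ/ → [ɳ] after /ɖ/ (palatal → retroflex, matching retroflex) — only place changes, and always toward the preceding segment.
Nothing changes in [ʎaβmʊ]: there the adjacent consonants already agree in place (/m/ and /β/ are both bilabial), so this form is consistent with the same rule.
Since the segment that changes follows the conditioning segment, the assimilation is progressive.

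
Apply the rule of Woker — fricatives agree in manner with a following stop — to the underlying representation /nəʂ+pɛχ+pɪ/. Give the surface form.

/ʂ/ is a voiceless retroflex fricative. The following trigger /p/ is a stop, so /ʂ/ must become a stop as well.
Changing only its manner to stop gives [ʈ] — the voiceless retroflex stop.
At the second juncture, /χ/ likewise becomes [q] adjacent to /p/.

[nəʈpɛqpɪ]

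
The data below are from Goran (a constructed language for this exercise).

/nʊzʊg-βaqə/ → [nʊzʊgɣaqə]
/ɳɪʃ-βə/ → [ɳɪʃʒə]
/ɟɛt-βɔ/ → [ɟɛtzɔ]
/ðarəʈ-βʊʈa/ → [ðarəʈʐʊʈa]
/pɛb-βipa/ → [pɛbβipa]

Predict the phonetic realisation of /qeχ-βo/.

The data show progressive place assimilation: /β/ → [ɣ] after /g/; /β/ → [ʒ] after /ʃ/; /β/ → [z] after /t/; /β/ → [ʐ] after /ʈ/. In each pair only place changes, matching the preceding consonant, while manner and voice stay constant.
Nothing changes in [pɛbβipa]: there the adjacent consonants already agree in place (/β/ and /b/ are both bilabial), so this form is consistent with the same rule.
/β/ is a voiced bilabial fricative. The preceding trigger /χ/ is uvular, so /β/ must become uvular as well.
A voiced uvular fricative is [ʁ], so the surface segment is [ʁ].

[qeχʁo]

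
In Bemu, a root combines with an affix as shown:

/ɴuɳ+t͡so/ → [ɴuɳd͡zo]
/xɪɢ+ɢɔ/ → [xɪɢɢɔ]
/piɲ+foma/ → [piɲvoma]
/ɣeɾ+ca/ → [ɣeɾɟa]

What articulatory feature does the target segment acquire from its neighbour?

The segment that alternates is /t͡s/, which surfaces as [d͡z] when adjacent to /ɳ/.
The change voiceless → voiced matches the voicing of the preceding /ɳ/, identifying this as voicing assimilation.
Checking the remaining alternations: /f/ → [v] after /ɲ/ (voiceless → voiced, matching voiced); /c/ → [ɟ] after /ɾ/ (voiceless → voiced, matching voiced) — only voicing changes, and always toward the preceding segment.
No alternation appears in [xɪɢɢɔ]: there the adjacent consonants already agree in voicing (/ɢ/ and /ɢ/ are both voiced), so this form is consistent with the same rule.

voicing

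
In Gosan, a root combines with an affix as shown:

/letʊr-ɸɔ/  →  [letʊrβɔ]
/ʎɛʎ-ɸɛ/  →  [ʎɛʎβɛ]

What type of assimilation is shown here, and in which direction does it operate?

Underlying /ɸ/ is realised as [β] next to /r/; /r/ itself does not change.
/ɸ/ is voiceless while /r/ is voiced; the output [β] is voiced, matching the trigger — so the feature that spreads is voicing.
Place and manner are unchanged, so the assimilation is partial, not total.
The other alternating form patterns the same way: /ɸ/ → [β] after /ʎ/ (voiceless → voiced, matching voiced) — only voicing changes, and always toward the preceding segment.
The trigger is the preceding segment, so the direction is progressive (perseverative).

progressive voicing assimilation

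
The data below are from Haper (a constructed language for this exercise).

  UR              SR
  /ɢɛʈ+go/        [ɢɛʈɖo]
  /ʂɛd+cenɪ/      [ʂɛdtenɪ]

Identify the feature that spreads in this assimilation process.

place

The segment that alternates is /g/, which surfaces as [ɖ] when adjacent to /ʈ/.
The change velar → retroflex matches the place of the preceding /ʈ/, identifying this as place assimilation.
The same holds elsewhere in the data: /c/ → [t] after /d/ (palatal → alveolar, matching alveolar) — only place changes, and always toward the preceding segment.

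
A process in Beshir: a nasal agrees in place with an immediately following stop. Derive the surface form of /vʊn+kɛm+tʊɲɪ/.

The rule targets /n/ (voiced alveolar nasal), which sits before the trigger /k/ (velar).
A voiced velar nasal is [ŋ], so the surface segment is [ŋ].
The same rule applies at the second boundary: /m/ → [n] next to /t/.

[vʊŋkɛntʊɲɪ]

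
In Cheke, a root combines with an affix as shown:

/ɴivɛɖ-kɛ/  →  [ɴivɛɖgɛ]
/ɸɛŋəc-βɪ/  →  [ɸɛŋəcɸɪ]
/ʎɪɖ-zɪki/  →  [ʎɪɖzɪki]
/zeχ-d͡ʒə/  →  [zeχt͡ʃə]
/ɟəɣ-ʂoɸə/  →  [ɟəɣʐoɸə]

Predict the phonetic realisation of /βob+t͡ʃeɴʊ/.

[βobd͡ʒeɴʊ]

The data show progressive voicing assimilation: /k/ → [g] after /ɖ/; /β/ → [ɸ] after /c/; /d͡ʒ/ → [t͡ʃ] after /χ/; /ʂ/ → [ʐ] after /ɣ/. In each pair only voicing changes, matching the preceding consonant, while place and manner stay constant.
No alternation appears in [ʎɪɖzɪki]: there the adjacent consonants already agree in voicing (/z/ and /ɖ/ are both voiced), so this form is consistent with the same rule.
The rule targets /t͡ʃ/ (voiceless postalveolar affricate), which sits after the trigger /b/ (voiced).
The voiced postalveolar affricate is [d͡ʒ], so /t͡ʃ/ → [d͡ʒ].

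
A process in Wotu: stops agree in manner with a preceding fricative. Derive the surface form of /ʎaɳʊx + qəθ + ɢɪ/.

[ʎaɳʊxχəθʁɪ]

The rule targets /q/ (voiceless uvular stop), which sits after the trigger /x/ (fricative).
Changing only its manner to fricative gives [χ] — the voiceless uvular fricative.
The same rule applies at the second boundary: /ɢ/ → [ʁ] next to /θ/.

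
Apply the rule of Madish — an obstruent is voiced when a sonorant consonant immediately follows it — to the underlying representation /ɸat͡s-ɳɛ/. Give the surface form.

[ɸad͡zɳɛ]

The rule targets /t͡s/ (voiceless alveolar affricate), which sits before the trigger /ɳ/ (voiced).
Changing only its voicing to voiced gives [d͡z] — the voiced alveolar affricate.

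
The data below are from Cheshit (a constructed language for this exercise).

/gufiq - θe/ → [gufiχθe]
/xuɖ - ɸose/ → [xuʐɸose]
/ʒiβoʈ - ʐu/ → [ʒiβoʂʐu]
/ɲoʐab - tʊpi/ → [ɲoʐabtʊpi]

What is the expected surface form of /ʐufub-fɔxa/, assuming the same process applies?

[ʐufuβfɔxa]

The data show regressive manner assimilation: /q/ → [χ] before /θ/; /ɖ/ → [ʐ] before /ɸ/; /ʈ/ → [ʂ] before /ʐ/. In each pair only manner changes, matching the following consonant, while place and voice stay constant.
Nothing changes in [ɲoʐabtʊpi]: there the adjacent consonants already agree in manner (/b/ and /t/ are both stops), so this form is consistent with the same rule.
/b/ is a voiced bilabial stop. The following trigger /f/ is a fricative, so /b/ must become a fricative as well.
The voiced bilabial fricative is [β], so /b/ → [β].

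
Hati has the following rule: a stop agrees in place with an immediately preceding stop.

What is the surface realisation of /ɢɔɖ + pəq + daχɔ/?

The rule targets /p/ (voiceless bilabial stop), which sits after the trigger /ɖ/ (retroflex).
The voiceless retroflex stop is [ʈ], so /p/ → [ʈ].
The same rule applies at the second boundary: /d/ → [ɢ] next to /q/.

[ɢɔɖʈəqɢaχɔ]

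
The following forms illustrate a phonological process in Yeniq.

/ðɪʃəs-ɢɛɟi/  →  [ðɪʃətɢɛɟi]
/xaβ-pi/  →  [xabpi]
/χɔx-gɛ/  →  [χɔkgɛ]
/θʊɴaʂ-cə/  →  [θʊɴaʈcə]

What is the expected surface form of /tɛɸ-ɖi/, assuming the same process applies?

[tɛpɖi]

The data show regressive manner assimilation: /s/ → [t] before /ɢ/; /β/ → [b] before /p/; /x/ → [k] before /g/; /ʂ/ → [ʈ] before /c/. In each pair only manner changes, matching the following consonant, while place and voice stay constant.
The rule targets /ɸ/ (voiceless bilabial fricative), which sits before the trigger /ɖ/ (stop).
The voiceless bilabial stop is [p], so /ɸ/ → [p].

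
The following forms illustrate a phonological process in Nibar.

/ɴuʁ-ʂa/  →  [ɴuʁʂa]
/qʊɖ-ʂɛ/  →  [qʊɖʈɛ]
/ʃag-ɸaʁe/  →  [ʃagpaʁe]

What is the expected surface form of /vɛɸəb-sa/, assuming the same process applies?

The data show progressive manner assimilation: /ʂ/ → [ʈ] after /ɖ/; /ɸ/ → [p] after /g/. In each pair only manner changes, matching the preceding consonant, while place and voice stay constant.
No alternation appears in [ɴuʁʂa]: there the adjacent consonants already agree in manner (/ʂ/ and /ʁ/ are both fricatives), so this form is consistent with the same rule.
The rule targets /s/ (voiceless alveolar fricative), which sits after the trigger /b/ (stop).
The voiceless alveolar stop is [t], so /s/ → [t].

[vɛɸəbta]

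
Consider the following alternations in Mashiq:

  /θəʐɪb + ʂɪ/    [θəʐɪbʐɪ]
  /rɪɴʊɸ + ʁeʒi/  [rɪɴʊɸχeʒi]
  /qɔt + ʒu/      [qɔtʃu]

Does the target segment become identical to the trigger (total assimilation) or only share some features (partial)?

The segment that alternates is /ʂ/, which surfaces as [ʐ] when adjacent to /b/.
/ʂ/ is voiceless while /b/ is voiced; the output [ʐ] is voiced, matching the trigger — so the feature that spreads is voicing.
Place and manner are unchanged, so the assimilation is partial, not total.
Checking the remaining alternations: /ʁ/ → [χ] after /ɸ/ (voiced → voiceless, matching voiceless); /ʒ/ → [ʃ] after /t/ (voiced → voiceless, matching voiceless) — only voicing changes, and always toward the preceding segment.

partial assimilation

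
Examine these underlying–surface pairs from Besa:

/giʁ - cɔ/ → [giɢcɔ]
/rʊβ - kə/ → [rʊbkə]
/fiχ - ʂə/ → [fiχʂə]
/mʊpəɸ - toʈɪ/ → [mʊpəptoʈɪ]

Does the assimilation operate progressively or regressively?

Comparing underlying and surface forms, /ʁ/ → [ɢ] is the alternation; the neighbouring /c/ is constant.
The change fricative → stop matches the manner of the following /c/, identifying this as manner assimilation.
The other alternating forms pattern the same way: /β/ → [b] before /k/ (fricative → stop, matching a stop); /ɸ/ → [p] before /t/ (fricative → stop, matching a stop) — only manner changes, and always toward the following segment.
No alternation appears in [fiχʂə]: there the adjacent consonants already agree in manner (/χ/ and /ʂ/ are both fricatives), so this form is consistent with the same rule.
The trigger is the following segment, so the direction is regressive (anticipatory).

regressive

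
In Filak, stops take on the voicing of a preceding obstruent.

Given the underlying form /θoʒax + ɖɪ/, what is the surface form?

[θoʒaxʈɪ]

/ɖ/ is a voiced retroflex stop. The preceding trigger /x/ is voiceless, so /ɖ/ must become voiceless as well.
A voiceless retroflex stop is [ʈ], so the surface segment is [ʈ].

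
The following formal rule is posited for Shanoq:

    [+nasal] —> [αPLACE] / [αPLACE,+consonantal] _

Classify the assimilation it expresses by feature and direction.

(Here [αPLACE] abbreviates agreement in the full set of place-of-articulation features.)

The shared variable α links the value of the place features (abbreviated [PLACE]) on the target to the same value on the neighbouring segment, so place is the feature that assimilates.
The conditioning segment sits to the left of the focus bar, meaning the trigger precedes the segment that changes — progressive assimilation.

progressive place assimilation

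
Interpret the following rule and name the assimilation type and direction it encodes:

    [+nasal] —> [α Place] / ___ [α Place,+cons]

regressive place assimilation

The rule copies the place features (abbreviated [Place]) from the environment onto the target, so the assimilating feature is place.
Since the environment is written after the underscore, the trigger follows the target; the direction is regressive.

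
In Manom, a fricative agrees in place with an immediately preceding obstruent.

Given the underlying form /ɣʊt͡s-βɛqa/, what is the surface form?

[ɣʊt͡szɛqa]

The rule targets /β/ (voiced bilabial fricative), which sits after the trigger /t͡s/ (alveolar).
Changing only its place to alveolar gives [z] — the voiced alveolar fricative.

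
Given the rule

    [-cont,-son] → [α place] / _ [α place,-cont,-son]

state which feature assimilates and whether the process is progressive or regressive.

The rule copies the place features (abbreviated [place]) from the environment onto the target, so the assimilating feature is place.
The conditioning segment sits to the right of the focus bar, meaning the trigger follows the segment that changes — regressive assimilation.

regressive place assimilation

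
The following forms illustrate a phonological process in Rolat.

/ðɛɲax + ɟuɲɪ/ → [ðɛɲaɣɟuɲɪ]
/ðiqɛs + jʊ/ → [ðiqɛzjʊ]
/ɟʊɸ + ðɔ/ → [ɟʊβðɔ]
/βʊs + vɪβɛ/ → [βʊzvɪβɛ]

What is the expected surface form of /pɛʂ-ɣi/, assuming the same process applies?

[pɛʐɣi]

The data show regressive voicing assimilation: /x/ → [ɣ] before /ɟ/; /s/ → [z] before /j/; /ɸ/ → [β] before /ð/; /s/ → [z] before /v/. In each pair only voicing changes, matching the following consonant, while place and manner stay constant.
The rule targets /ʂ/ (voiceless retroflex fricative), which sits before the trigger /ɣ/ (voiced).
The voiced retroflex fricative is [ʐ], so /ʂ/ → [ʐ].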